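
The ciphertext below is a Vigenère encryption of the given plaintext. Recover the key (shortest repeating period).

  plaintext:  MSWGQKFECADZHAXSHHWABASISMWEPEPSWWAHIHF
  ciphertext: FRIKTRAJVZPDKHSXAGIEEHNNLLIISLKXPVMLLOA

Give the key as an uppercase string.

TZMEDHVF

  i= 0: F-M = 19 → T
  i= 1: R-S = 25 → Z
  i= 2: I-W = 12 → M
  i= 3: K-G =  4 → E
  i= 4: T-Q =  3 → D
  i= 5: R-K =  7 → H
  i= 6: A-F = 21 → V
  i= 7: J-E =  5 → F
  i= 8: V-C = 19 → T
  i= 9: Z-A = 25 → Z
  i=10: P-D = 12 → M
  i=11: D-Z =  4 → E
  i=12: K-H =  3 → D
  i=13: H-A =  7 → H
  i=14: S-X = 21 → V
  i=15: X-S =  5 → F
  i=16: A-H = 19 → T
  i=17: G-H = 25 → Z
  i=18: I-W = 12 → M
  i=19: E-A =  4 → E
  i=20: E-B =  3 → D
  i=21: H-A =  7 → H
  i=22: N-S = 21 → V
  i=23: N-I =  5 → F
  i=24: L-S = 19 → T
  i=25: L-M = 25 → Z
  i=26: I-W = 12 → M
  i=27: I-E =  4 → E
  i=28: S-P =  3 → D
  i=29: L-E =  7 → H
  i=30: K-P = 21 → V
  i=31: X-S =  5 → F
  i=32: P-W = 19 → T
  i=33: V-W = 25 → Z
  i=34: M-A = 12 → M
  i=35: L-H =  4 → E
  i=36: L-I =  3 → D
  i=37: O-H =  7 → H
  i=38: A-F = 21 → V
  shifts repeat with period 8: TZMEDHVF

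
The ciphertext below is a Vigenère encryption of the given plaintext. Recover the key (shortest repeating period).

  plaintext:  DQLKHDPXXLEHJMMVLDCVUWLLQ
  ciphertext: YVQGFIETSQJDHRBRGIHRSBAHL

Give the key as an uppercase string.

  i= 0: Y-D = 21 → V
  i= 1: V-Q =  5 → F
  i= 2: Q-L =  5 → F
  i= 3: G-K = 22 → W
  i= 4: F-H = 24 → Y
  i= 5: I-D =  5 → F
  i= 6: E-P = 15 → P
  i= 7: T-X = 22 → W
  i= 8: S-X = 21 → V
  i= 9: Q-L =  5 → F
  i=10: J-E =  5 → F
  i=11: D-H = 22 → W
  i=12: H-J = 24 → Y
  i=13: R-M =  5 → F
  i=14: B-M = 15 → P
  i=15: R-V = 22 → W
  i=16: G-L = 21 → V
  i=17: I-D =  5 → F
  i=18: H-C =  5 → F
  i=19: R-V = 22 → W
  i=20: S-U = 24 → Y
  i=21: B-W =  5 → F
  i=22: A-L = 15 → P
  i=23: H-L = 22 → W
  i=24: L-Q = 21 → V
  shifts repeat with period 8: VFFWYFPW

VFFWYFPW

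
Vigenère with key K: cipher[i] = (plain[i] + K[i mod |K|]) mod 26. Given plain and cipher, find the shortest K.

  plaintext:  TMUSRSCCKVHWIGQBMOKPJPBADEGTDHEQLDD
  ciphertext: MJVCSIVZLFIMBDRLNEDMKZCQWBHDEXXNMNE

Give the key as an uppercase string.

TXBKBQ

  i= 0: M-T = 19 → T
  i= 1: J-M = 23 → X
  i= 2: V-U =  1 → B
  i= 3: C-S = 10 → K
  i= 4: S-R =  1 → B
  i= 5: I-S = 16 → Q
  i= 6: V-C = 19 → T
  i= 7: Z-C = 23 → X
  i= 8: L-K =  1 → B
  i= 9: F-V = 10 → K
  i=10: I-H =  1 → B
  i=11: M-W = 16 → Q
  i=12: B-I = 19 → T
  i=13: D-G = 23 → X
  i=14: R-Q =  1 → B
  i=15: L-B = 10 → K
  i=16: N-M =  1 → B
  i=17: E-O = 16 → Q
  i=18: D-K = 19 → T
  i=19: M-P = 23 → X
  i=20: K-J =  1 → B
  i=21: Z-P = 10 → K
  i=22: C-B =  1 → B
  i=23: Q-A = 16 → Q
  i=24: W-D = 19 → T
  i=25: B-E = 23 → X
  i=26: H-G =  1 → B
  i=27: D-T = 10 → K
  i=28: E-D =  1 → B
  i=29: X-H = 16 → Q
  i=30: X-E = 19 → T
  i=31: N-Q = 23 → X
  i=32: M-L =  1 → B
  i=33: N-D = 10 → K
  i=34: E-D =  1 → B
  shifts repeat with period 6: TXBKBQ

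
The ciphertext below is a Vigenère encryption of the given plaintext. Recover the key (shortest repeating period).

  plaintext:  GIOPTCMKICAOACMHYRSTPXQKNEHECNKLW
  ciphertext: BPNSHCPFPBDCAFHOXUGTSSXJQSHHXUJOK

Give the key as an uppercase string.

VHZDOAD

  i= 0: B-G = 21 → V
  i= 1: P-I =  7 → H
  i= 2: N-O = 25 → Z
  i= 3: S-P =  3 → D
  i= 4: H-T = 14 → O
  i= 5: C-C =  0 → A
  i= 6: P-M =  3 → D
  i= 7: F-K = 21 → V
  i= 8: P-I =  7 → H
  i= 9: B-C = 25 → Z
  i=10: D-A =  3 → D
  i=11: C-O = 14 → O
  i=12: A-A =  0 → A
  i=13: F-C =  3 → D
  i=14: H-M = 21 → V
  i=15: O-H =  7 → H
  i=16: X-Y = 25 → Z
  i=17: U-R =  3 → D
  i=18: G-S = 14 → O
  i=19: T-T =  0 → A
  i=20: S-P =  3 → D
  i=21: S-X = 21 → V
  i=22: X-Q =  7 → H
  i=23: J-K = 25 → Z
  i=24: Q-N =  3 → D
  i=25: S-E = 14 → O
  i=26: H-H =  0 → A
  i=27: H-E =  3 → D
  i=28: X-C = 21 → V
  i=29: U-N =  7 → H
  i=30: J-K = 25 → Z
  i=31: O-L =  3 → D
  i=32: K-W = 14 → O
  shifts repeat with period 7: VHZDOAD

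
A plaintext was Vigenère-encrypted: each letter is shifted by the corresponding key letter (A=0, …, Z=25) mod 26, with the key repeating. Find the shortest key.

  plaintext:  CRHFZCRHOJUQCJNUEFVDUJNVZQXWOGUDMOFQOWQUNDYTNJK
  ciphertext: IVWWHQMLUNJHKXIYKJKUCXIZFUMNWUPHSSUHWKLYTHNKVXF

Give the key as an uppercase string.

  i= 0: I-C =  6 → G
  i= 1: V-R =  4 → E
  i= 2: W-H = 15 → P
  i= 3: W-F = 17 → R
  i= 4: H-Z =  8 → I
  i= 5: Q-C = 14 → O
  i= 6: M-R = 21 → V
  i= 7: L-H =  4 → E
  i= 8: U-O =  6 → G
  i= 9: N-J =  4 → E
  i=10: J-U = 15 → P
  i=11: H-Q = 17 → R
  i=12: K-C =  8 → I
  i=13: X-J = 14 → O
  i=14: I-N = 21 → V
  i=15: Y-U =  4 → E
  i=16: K-E =  6 → G
  i=17: J-F =  4 → E
  i=18: K-V = 15 → P
  i=19: U-D = 17 → R
  i=20: C-U =  8 → I
  i=21: X-J = 14 → O
  i=22: I-N = 21 → V
  i=23: Z-V =  4 → E
  i=24: F-Z =  6 → G
  i=25: U-Q =  4 → E
  i=26: M-X = 15 → P
  i=27: N-W = 17 → R
  i=28: W-O =  8 → I
  i=29: U-G = 14 → O
  i=30: P-U = 21 → V
  i=31: H-D =  4 → E
  i=32: S-M =  6 → G
  i=33: S-O =  4 → E
  i=34: U-F = 15 → P
  i=35: H-Q = 17 → R
  i=36: W-O =  8 → I
  i=37: K-W = 14 → O
  i=38: L-Q = 21 → V
  i=39: Y-U =  4 → E
  i=40: T-N =  6 → G
  i=41: H-D =  4 → E
  i=42: N-Y = 15 → P
  i=43: K-T = 17 → R
  i=44: V-N =  8 → I
  i=45: X-J = 14 → O
  i=46: F-K = 21 → V
  shifts repeat with period 8: GEPRIOVE

GEPRIOVE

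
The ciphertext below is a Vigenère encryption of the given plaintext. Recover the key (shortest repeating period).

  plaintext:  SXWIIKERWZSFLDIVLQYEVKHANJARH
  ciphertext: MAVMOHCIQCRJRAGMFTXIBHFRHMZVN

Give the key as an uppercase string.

UDZEGXYR

  i= 0: M-S = 20 → U
  i= 1: A-X =  3 → D
  i= 2: V-W = 25 → Z
  i= 3: M-I =  4 → E
  i= 4: O-I =  6 → G
  i= 5: H-K = 23 → X
  i= 6: C-E = 24 → Y
  i= 7: I-R = 17 → R
  i= 8: Q-W = 20 → U
  i= 9: C-Z =  3 → D
  i=10: R-S = 25 → Z
  i=11: J-F =  4 → E
  i=12: R-L =  6 → G
  i=13: A-D = 23 → X
  i=14: G-I = 24 → Y
  i=15: M-V = 17 → R
  i=16: F-L = 20 → U
  i=17: T-Q =  3 → D
  i=18: X-Y = 25 → Z
  i=19: I-E =  4 → E
  i=20: B-V =  6 → G
  i=21: H-K = 23 → X
  i=22: F-H = 24 → Y
  i=23: R-A = 17 → R
  i=24: H-N = 20 → U
  i=25: M-J =  3 → D
  i=26: Z-A = 25 → Z
  i=27: V-R =  4 → E
  i=28: N-H =  6 → G
  shifts repeat with period 8: UDZEGXYR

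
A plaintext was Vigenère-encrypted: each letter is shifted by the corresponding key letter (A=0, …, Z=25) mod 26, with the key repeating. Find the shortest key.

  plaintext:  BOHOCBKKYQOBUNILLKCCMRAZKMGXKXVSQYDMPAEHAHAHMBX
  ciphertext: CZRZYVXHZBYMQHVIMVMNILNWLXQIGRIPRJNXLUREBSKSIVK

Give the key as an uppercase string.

BLKLWUNX

  i= 0: C-B =  1 → B
  i= 1: Z-O = 11 → L
  i= 2: R-H = 10 → K
  i= 3: Z-O = 11 → L
  i= 4: Y-C = 22 → W
  i= 5: V-B = 20 → U
  i= 6: X-K = 13 → N
  i= 7: H-K = 23 → X
  i= 8: Z-Y =  1 → B
  i= 9: B-Q = 11 → L
  i=10: Y-O = 10 → K
  i=11: M-B = 11 → L
  i=12: Q-U = 22 → W
  i=13: H-N = 20 → U
  i=14: V-I = 13 → N
  i=15: I-L = 23 → X
  i=16: M-L =  1 → B
  i=17: V-K = 11 → L
  i=18: M-C = 10 → K
  i=19: N-C = 11 → L
  i=20: I-M = 22 → W
  i=21: L-R = 20 → U
  i=22: N-A = 13 → N
  i=23: W-Z = 23 → X
  i=24: L-K =  1 → B
  i=25: X-M = 11 → L
  i=26: Q-G = 10 → K
  i=27: I-X = 11 → L
  i=28: G-K = 22 → W
  i=29: R-X = 20 → U
  i=30: I-V = 13 → N
  i=31: P-S = 23 → X
  i=32: R-Q =  1 → B
  i=33: J-Y = 11 → L
  i=34: N-D = 10 → K
  i=35: X-M = 11 → L
  i=36: L-P = 22 → W
  i=37: U-A = 20 → U
  i=38: R-E = 13 → N
  i=39: E-H = 23 → X
  i=40: B-A =  1 → B
  i=41: S-H = 11 → L
  i=42: K-A = 10 → K
  i=43: S-H = 11 → L
  i=44: I-M = 22 → W
  i=45: V-B = 20 → U
  i=46: K-X = 13 → N
  shifts repeat with period 8: BLKLWUNX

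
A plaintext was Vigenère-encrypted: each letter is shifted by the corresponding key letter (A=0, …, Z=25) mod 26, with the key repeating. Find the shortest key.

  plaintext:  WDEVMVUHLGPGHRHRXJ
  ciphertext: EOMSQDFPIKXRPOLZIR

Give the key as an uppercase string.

  i= 0: E-W =  8 → I
  i= 1: O-D = 11 → L
  i= 2: M-E =  8 → I
  i= 3: S-V = 23 → X
  i= 4: Q-M =  4 → E
  i= 5: D-V =  8 → I
  i= 6: F-U = 11 → L
  i= 7: P-H =  8 → I
  i= 8: I-L = 23 → X
  i= 9: K-G =  4 → E
  i=10: X-P =  8 → I
  i=11: R-G = 11 → L
  i=12: P-H =  8 → I
  i=13: O-R = 23 → X
  i=14: L-H =  4 → E
  i=15: Z-R =  8 → I
  i=16: I-X = 11 → L
  i=17: R-J =  8 → I
  shifts repeat with period 5: ILIXE

ILIXE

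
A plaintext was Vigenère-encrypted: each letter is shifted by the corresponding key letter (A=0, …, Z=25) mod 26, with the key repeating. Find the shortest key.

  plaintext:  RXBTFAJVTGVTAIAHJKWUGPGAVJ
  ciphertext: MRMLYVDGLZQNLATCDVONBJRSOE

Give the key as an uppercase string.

VULST

  i= 0: M-R = 21 → V
  i= 1: R-X = 20 → U
  i= 2: M-B = 11 → L
  i= 3: L-T = 18 → S
  i= 4: Y-F = 19 → T
  i= 5: V-A = 21 → V
  i= 6: D-J = 20 → U
  i= 7: G-V = 11 → L
  i= 8: L-T = 18 → S
  i= 9: Z-G = 19 → T
  i=10: Q-V = 21 → V
  i=11: N-T = 20 → U
  i=12: L-A = 11 → L
  i=13: A-I = 18 → S
  i=14: T-A = 19 → T
  i=15: C-H = 21 → V
  i=16: D-J = 20 → U
  i=17: V-K = 11 → L
  i=18: O-W = 18 → S
  i=19: N-U = 19 → T
  i=20: B-G = 21 → V
  i=21: J-P = 20 → U
  i=22: R-G = 11 → L
  i=23: S-A = 18 → S
  i=24: O-V = 19 → T
  i=25: E-J = 21 → V
  shifts repeat with period 5: VULST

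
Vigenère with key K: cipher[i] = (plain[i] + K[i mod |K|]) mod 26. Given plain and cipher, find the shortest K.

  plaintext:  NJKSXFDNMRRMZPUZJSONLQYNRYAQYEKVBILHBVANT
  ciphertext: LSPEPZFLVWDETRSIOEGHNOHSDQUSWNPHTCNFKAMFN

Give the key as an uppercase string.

  i= 0: L-N = 24 → Y
  i= 1: S-J =  9 → J
  i= 2: P-K =  5 → F
  i= 3: E-S = 12 → M
  i= 4: P-X = 18 → S
  i= 5: Z-F = 20 → U
  i= 6: F-D =  2 → C
  i= 7: L-N = 24 → Y
  i= 8: V-M =  9 → J
  i= 9: W-R =  5 → F
  i=10: D-R = 12 → M
  i=11: E-M = 18 → S
  i=12: T-Z = 20 → U
  i=13: R-P =  2 → C
  i=14: S-U = 24 → Y
  i=15: I-Z =  9 → J
  i=16: O-J =  5 → F
  i=17: E-S = 12 → M
  i=18: G-O = 18 → S
  i=19: H-N = 20 → U
  i=20: N-L =  2 → C
  i=21: O-Q = 24 → Y
  i=22: H-Y =  9 → J
  i=23: S-N =  5 → F
  i=24: D-R = 12 → M
  i=25: Q-Y = 18 → S
  i=26: U-A = 20 → U
  i=27: S-Q =  2 → C
  i=28: W-Y = 24 → Y
  i=29: N-E =  9 → J
  i=30: P-K =  5 → F
  i=31: H-V = 12 → M
  i=32: T-B = 18 → S
  i=33: C-I = 20 → U
  i=34: N-L =  2 → C
  i=35: F-H = 24 → Y
  i=36: K-B =  9 → J
  i=37: A-V =  5 → F
  i=38: M-A = 12 → M
  i=39: F-N = 18 → S
  i=40: N-T = 20 → U
  shifts repeat with period 7: YJFMSUC

YJFMSUC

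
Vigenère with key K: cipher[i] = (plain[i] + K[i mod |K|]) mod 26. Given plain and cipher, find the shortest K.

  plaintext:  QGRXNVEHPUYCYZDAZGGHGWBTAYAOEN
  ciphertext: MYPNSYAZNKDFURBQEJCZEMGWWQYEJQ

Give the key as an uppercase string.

  i= 0: M-Q = 22 → W
  i= 1: Y-G = 18 → S
  i= 2: P-R = 24 → Y
  i= 3: N-X = 16 → Q
  i= 4: S-N =  5 → F
  i= 5: Y-V =  3 → D
  i= 6: A-E = 22 → W
  i= 7: Z-H = 18 → S
  i= 8: N-P = 24 → Y
  i= 9: K-U = 16 → Q
  i=10: D-Y =  5 → F
  i=11: F-C =  3 → D
  i=12: U-Y = 22 → W
  i=13: R-Z = 18 → S
  i=14: B-D = 24 → Y
  i=15: Q-A = 16 → Q
  i=16: E-Z =  5 → F
  i=17: J-G =  3 → D
  i=18: C-G = 22 → W
  i=19: Z-H = 18 → S
  i=20: E-G = 24 → Y
  i=21: M-W = 16 → Q
  i=22: G-B =  5 → F
  i=23: W-T =  3 → D
  i=24: W-A = 22 → W
  i=25: Q-Y = 18 → S
  i=26: Y-A = 24 → Y
  i=27: E-O = 16 → Q
  i=28: J-E =  5 → F
  i=29: Q-N =  3 → D
  shifts repeat with period 6: WSYQFD

WSYQFD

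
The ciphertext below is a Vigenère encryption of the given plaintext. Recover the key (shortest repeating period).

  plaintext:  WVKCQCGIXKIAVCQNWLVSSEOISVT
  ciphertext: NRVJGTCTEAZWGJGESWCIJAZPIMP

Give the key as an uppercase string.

RWLHQ

  i= 0: N-W = 17 → R
  i= 1: R-V = 22 → W
  i= 2: V-K = 11 → L
  i= 3: J-C =  7 → H
  i= 4: G-Q = 16 → Q
  i= 5: T-C = 17 → R
  i= 6: C-G = 22 → W
  i= 7: T-I = 11 → L
  i= 8: E-X =  7 → H
  i= 9: A-K = 16 → Q
  i=10: Z-I = 17 → R
  i=11: W-A = 22 → W
  i=12: G-V = 11 → L
  i=13: J-C =  7 → H
  i=14: G-Q = 16 → Q
  i=15: E-N = 17 → R
  i=16: S-W = 22 → W
  i=17: W-L = 11 → L
  i=18: C-V =  7 → H
  i=19: I-S = 16 → Q
  i=20: J-S = 17 → R
  i=21: A-E = 22 → W
  i=22: Z-O = 11 → L
  i=23: P-I =  7 → H
  i=24: I-S = 16 → Q
  i=25: M-V = 17 → R
  i=26: P-T = 22 → W
  shifts repeat with period 5: RWLHQ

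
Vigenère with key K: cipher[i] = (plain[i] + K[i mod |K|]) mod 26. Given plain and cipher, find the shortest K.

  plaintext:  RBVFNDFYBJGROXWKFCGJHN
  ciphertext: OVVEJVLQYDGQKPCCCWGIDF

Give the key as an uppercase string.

  i= 0: O-R = 23 → X
  i= 1: V-B = 20 → U
  i= 2: V-V =  0 → A
  i= 3: E-F = 25 → Z
  i= 4: J-N = 22 → W
  i= 5: V-D = 18 → S
  i= 6: L-F =  6 → G
  i= 7: Q-Y = 18 → S
  i= 8: Y-B = 23 → X
  i= 9: D-J = 20 → U
  i=10: G-G =  0 → A
  i=11: Q-R = 25 → Z
  i=12: K-O = 22 → W
  i=13: P-X = 18 → S
  i=14: C-W =  6 → G
  i=15: C-K = 18 → S
  i=16: C-F = 23 → X
  i=17: W-C = 20 → U
  i=18: G-G =  0 → A
  i=19: I-J = 25 → Z
  i=20: D-H = 22 → W
  i=21: F-N = 18 → S
  shifts repeat with period 8: XUAZWSGS

XUAZWSGS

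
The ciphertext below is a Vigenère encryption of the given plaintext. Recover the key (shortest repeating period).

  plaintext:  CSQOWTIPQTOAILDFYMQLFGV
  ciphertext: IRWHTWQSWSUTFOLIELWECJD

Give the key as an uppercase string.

  i= 0: I-C =  6 → G
  i= 1: R-S = 25 → Z
  i= 2: W-Q =  6 → G
  i= 3: H-O = 19 → T
  i= 4: T-W = 23 → X
  i= 5: W-T =  3 → D
  i= 6: Q-I =  8 → I
  i= 7: S-P =  3 → D
  i= 8: W-Q =  6 → G
  i= 9: S-T = 25 → Z
  i=10: U-O =  6 → G
  i=11: T-A = 19 → T
  i=12: F-I = 23 → X
  i=13: O-L =  3 → D
  i=14: L-D =  8 → I
  i=15: I-F =  3 → D
  i=16: E-Y =  6 → G
  i=17: L-M = 25 → Z
  i=18: W-Q =  6 → G
  i=19: E-L = 19 → T
  i=20: C-F = 23 → X
  i=21: J-G =  3 → D
  i=22: D-V =  8 → I
  shifts repeat with period 8: GZGTXDID

GZGTXDID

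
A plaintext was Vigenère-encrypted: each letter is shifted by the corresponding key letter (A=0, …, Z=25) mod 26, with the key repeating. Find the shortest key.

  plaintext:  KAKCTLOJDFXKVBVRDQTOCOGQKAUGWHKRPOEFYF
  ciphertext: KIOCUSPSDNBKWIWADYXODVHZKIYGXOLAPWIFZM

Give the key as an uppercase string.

AIEABHBJ

  i= 0: K-K =  0 → A
  i= 1: I-A =  8 → I
  i= 2: O-K =  4 → E
  i= 3: C-C =  0 → A
  i= 4: U-T =  1 → B
  i= 5: S-L =  7 → H
  i= 6: P-O =  1 → B
  i= 7: S-J =  9 → J
  i= 8: D-D =  0 → A
  i= 9: N-F =  8 → I
  i=10: B-X =  4 → E
  i=11: K-K =  0 → A
  i=12: W-V =  1 → B
  i=13: I-B =  7 → H
  i=14: W-V =  1 → B
  i=15: A-R =  9 → J
  i=16: D-D =  0 → A
  i=17: Y-Q =  8 → I
  i=18: X-T =  4 → E
  i=19: O-O =  0 → A
  i=20: D-C =  1 → B
  i=21: V-O =  7 → H
  i=22: H-G =  1 → B
  i=23: Z-Q =  9 → J
  i=24: K-K =  0 → A
  i=25: I-A =  8 → I
  i=26: Y-U =  4 → E
  i=27: G-G =  0 → A
  i=28: X-W =  1 → B
  i=29: O-H =  7 → H
  i=30: L-K =  1 → B
  i=31: A-R =  9 → J
  i=32: P-P =  0 → A
  i=33: W-O =  8 → I
  i=34: I-E =  4 → E
  i=35: F-F =  0 → A
  i=36: Z-Y =  1 → B
  i=37: M-F =  7 → H
  shifts repeat with period 8: AIEABHBJ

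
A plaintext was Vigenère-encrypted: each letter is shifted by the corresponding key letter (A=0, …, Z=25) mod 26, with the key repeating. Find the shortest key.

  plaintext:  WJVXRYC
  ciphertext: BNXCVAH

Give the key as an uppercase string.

  i= 0: B-W =  5 → F
  i= 1: N-J =  4 → E
  i= 2: X-V =  2 → C
  i= 3: C-X =  5 → F
  i= 4: V-R =  4 → E
  i= 5: A-Y =  2 → C
  i= 6: H-C =  5 → F
  shifts repeat with period 3: FEC

FEC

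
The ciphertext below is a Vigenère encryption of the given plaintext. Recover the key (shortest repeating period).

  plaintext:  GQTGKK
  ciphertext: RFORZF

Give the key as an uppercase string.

  i= 0: R-G = 11 → L
  i= 1: F-Q = 15 → P
  i= 2: O-T = 21 → V
  i= 3: R-G = 11 → L
  i= 4: Z-K = 15 → P
  i= 5: F-K = 21 → V
  shifts repeat with period 3: LPV

LPV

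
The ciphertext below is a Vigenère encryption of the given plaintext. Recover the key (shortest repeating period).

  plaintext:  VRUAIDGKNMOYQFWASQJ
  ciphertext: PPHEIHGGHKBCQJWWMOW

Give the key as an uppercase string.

  i= 0: P-V = 20 → U
  i= 1: P-R = 24 → Y
  i= 2: H-U = 13 → N
  i= 3: E-A =  4 → E
  i= 4: I-I =  0 → A
  i= 5: H-D =  4 → E
  i= 6: G-G =  0 → A
  i= 7: G-K = 22 → W
  i= 8: H-N = 20 → U
  i= 9: K-M = 24 → Y
  i=10: B-O = 13 → N
  i=11: C-Y =  4 → E
  i=12: Q-Q =  0 → A
  i=13: J-F =  4 → E
  i=14: W-W =  0 → A
  i=15: W-A = 22 → W
  i=16: M-S = 20 → U
  i=17: O-Q = 24 → Y
  i=18: W-J = 13 → N
  shifts repeat with period 8: UYNEAEAW

UYNEAEAW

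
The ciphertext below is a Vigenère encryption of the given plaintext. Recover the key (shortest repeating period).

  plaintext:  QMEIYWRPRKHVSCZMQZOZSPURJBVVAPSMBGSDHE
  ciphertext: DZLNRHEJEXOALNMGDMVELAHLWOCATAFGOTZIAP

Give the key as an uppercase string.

  i= 0: D-Q = 13 → N
  i= 1: Z-M = 13 → N
  i= 2: L-E =  7 → H
  i= 3: N-I =  5 → F
  i= 4: R-Y = 19 → T
  i= 5: H-W = 11 → L
  i= 6: E-R = 13 → N
  i= 7: J-P = 20 → U
  i= 8: E-R = 13 → N
  i= 9: X-K = 13 → N
  i=10: O-H =  7 → H
  i=11: A-V =  5 → F
  i=12: L-S = 19 → T
  i=13: N-C = 11 → L
  i=14: M-Z = 13 → N
  i=15: G-M = 20 → U
  i=16: D-Q = 13 → N
  i=17: M-Z = 13 → N
  i=18: V-O =  7 → H
  i=19: E-Z =  5 → F
  i=20: L-S = 19 → T
  i=21: A-P = 11 → L
  i=22: H-U = 13 → N
  i=23: L-R = 20 → U
  i=24: W-J = 13 → N
  i=25: O-B = 13 → N
  i=26: C-V =  7 → H
  i=27: A-V =  5 → F
  i=28: T-A = 19 → T
  i=29: A-P = 11 → L
  i=30: F-S = 13 → N
  i=31: G-M = 20 → U
  i=32: O-B = 13 → N
  i=33: T-G = 13 → N
  i=34: Z-S =  7 → H
  i=35: I-D =  5 → F
  i=36: A-H = 19 → T
  i=37: P-E = 11 → L
  shifts repeat with period 8: NNHFTLNU

NNHFTLNU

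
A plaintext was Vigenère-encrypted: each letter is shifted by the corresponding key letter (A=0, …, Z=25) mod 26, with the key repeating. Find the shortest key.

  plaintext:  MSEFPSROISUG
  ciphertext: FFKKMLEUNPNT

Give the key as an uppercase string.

  i= 0: F-M = 19 → T
  i= 1: F-S = 13 → N
  i= 2: K-E =  6 → G
  i= 3: K-F =  5 → F
  i= 4: M-P = 23 → X
  i= 5: L-S = 19 → T
  i= 6: E-R = 13 → N
  i= 7: U-O =  6 → G
  i= 8: N-I =  5 → F
  i= 9: P-S = 23 → X
  i=10: N-U = 19 → T
  i=11: T-G = 13 → N
  shifts repeat with period 5: TNGFX

TNGFX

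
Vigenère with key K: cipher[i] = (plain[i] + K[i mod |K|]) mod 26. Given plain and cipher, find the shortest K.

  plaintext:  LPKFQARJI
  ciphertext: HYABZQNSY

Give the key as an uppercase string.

WJQ

  i= 0: H-L = 22 → W
  i= 1: Y-P =  9 → J
  i= 2: A-K = 16 → Q
  i= 3: B-F = 22 → W
  i= 4: Z-Q =  9 → J
  i= 5: Q-A = 16 → Q
  i= 6: N-R = 22 → W
  i= 7: S-J =  9 → J
  i= 8: Y-I = 16 → Q
  shifts repeat with period 3: WJQ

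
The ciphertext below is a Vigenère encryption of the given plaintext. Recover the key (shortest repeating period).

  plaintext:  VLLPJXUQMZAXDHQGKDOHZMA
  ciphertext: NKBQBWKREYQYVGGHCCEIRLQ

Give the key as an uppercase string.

SZQB

  i= 0: N-V = 18 → S
  i= 1: K-L = 25 → Z
  i= 2: B-L = 16 → Q
  i= 3: Q-P =  1 → B
  i= 4: B-J = 18 → S
  i= 5: W-X = 25 → Z
  i= 6: K-U = 16 → Q
  i= 7: R-Q =  1 → B
  i= 8: E-M = 18 → S
  i= 9: Y-Z = 25 → Z
  i=10: Q-A = 16 → Q
  i=11: Y-X =  1 → B
  i=12: V-D = 18 → S
  i=13: G-H = 25 → Z
  i=14: G-Q = 16 → Q
  i=15: H-G =  1 → B
  i=16: C-K = 18 → S
  i=17: C-D = 25 → Z
  i=18: E-O = 16 → Q
  i=19: I-H =  1 → B
  i=20: R-Z = 18 → S
  i=21: L-M = 25 → Z
  i=22: Q-A = 16 → Q
  shifts repeat with period 4: SZQB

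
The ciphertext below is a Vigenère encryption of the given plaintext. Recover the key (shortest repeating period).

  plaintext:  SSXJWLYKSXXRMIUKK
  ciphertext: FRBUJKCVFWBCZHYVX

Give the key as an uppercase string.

NZEL

  i= 0: F-S = 13 → N
  i= 1: R-S = 25 → Z
  i= 2: B-X =  4 → E
  i= 3: U-J = 11 → L
  i= 4: J-W = 13 → N
  i= 5: K-L = 25 → Z
  i= 6: C-Y =  4 → E
  i= 7: V-K = 11 → L
  i= 8: F-S = 13 → N
  i= 9: W-X = 25 → Z
  i=10: B-X =  4 → E
  i=11: C-R = 11 → L
  i=12: Z-M = 13 → N
  i=13: H-I = 25 → Z
  i=14: Y-U =  4 → E
  i=15: V-K = 11 → L
  i=16: X-K = 13 → N
  shifts repeat with period 4: NZEL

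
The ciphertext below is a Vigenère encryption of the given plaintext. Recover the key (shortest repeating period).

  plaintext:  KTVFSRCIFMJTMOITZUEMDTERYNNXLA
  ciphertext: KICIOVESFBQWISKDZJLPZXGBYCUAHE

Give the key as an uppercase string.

  i= 0: K-K =  0 → A
  i= 1: I-T = 15 → P
  i= 2: C-V =  7 → H
  i= 3: I-F =  3 → D
  i= 4: O-S = 22 → W
  i= 5: V-R =  4 → E
  i= 6: E-C =  2 → C
  i= 7: S-I = 10 → K
  i= 8: F-F =  0 → A
  i= 9: B-M = 15 → P
  i=10: Q-J =  7 → H
  i=11: W-T =  3 → D
  i=12: I-M = 22 → W
  i=13: S-O =  4 → E
  i=14: K-I =  2 → C
  i=15: D-T = 10 → K
  i=16: Z-Z =  0 → A
  i=17: J-U = 15 → P
  i=18: L-E =  7 → H
  i=19: P-M =  3 → D
  i=20: Z-D = 22 → W
  i=21: X-T =  4 → E
  i=22: G-E =  2 → C
  i=23: B-R = 10 → K
  i=24: Y-Y =  0 → A
  i=25: C-N = 15 → P
  i=26: U-N =  7 → H
  i=27: A-X =  3 → D
  i=28: H-L = 22 → W
  i=29: E-A =  4 → E
  shifts repeat with period 8: APHDWECK

APHDWECK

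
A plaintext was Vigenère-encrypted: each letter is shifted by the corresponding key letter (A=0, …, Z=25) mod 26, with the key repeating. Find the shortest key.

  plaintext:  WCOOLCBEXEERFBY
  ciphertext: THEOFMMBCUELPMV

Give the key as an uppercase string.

XFQAUKL

  i= 0: T-W = 23 → X
  i= 1: H-C =  5 → F
  i= 2: E-O = 16 → Q
  i= 3: O-O =  0 → A
  i= 4: F-L = 20 → U
  i= 5: M-C = 10 → K
  i= 6: M-B = 11 → L
  i= 7: B-E = 23 → X
  i= 8: C-X =  5 → F
  i= 9: U-E = 16 → Q
  i=10: E-E =  0 → A
  i=11: L-R = 20 → U
  i=12: P-F = 10 → K
  i=13: M-B = 11 → L
  i=14: V-Y = 23 → X
  shifts repeat with period 7: XFQAUKL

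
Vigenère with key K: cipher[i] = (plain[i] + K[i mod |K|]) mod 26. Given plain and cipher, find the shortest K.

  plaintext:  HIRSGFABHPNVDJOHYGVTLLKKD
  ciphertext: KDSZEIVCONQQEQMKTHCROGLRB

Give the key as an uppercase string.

DVBHY

  i= 0: K-H =  3 → D
  i= 1: D-I = 21 → V
  i= 2: S-R =  1 → B
  i= 3: Z-S =  7 → H
  i= 4: E-G = 24 → Y
  i= 5: I-F =  3 → D
  i= 6: V-A = 21 → V
  i= 7: C-B =  1 → B
  i= 8: O-H =  7 → H
  i= 9: N-P = 24 → Y
  i=10: Q-N =  3 → D
  i=11: Q-V = 21 → V
  i=12: E-D =  1 → B
  i=13: Q-J =  7 → H
  i=14: M-O = 24 → Y
  i=15: K-H =  3 → D
  i=16: T-Y = 21 → V
  i=17: H-G =  1 → B
  i=18: C-V =  7 → H
  i=19: R-T = 24 → Y
  i=20: O-L =  3 → D
  i=21: G-L = 21 → V
  i=22: L-K =  1 → B
  i=23: R-K =  7 → H
  i=24: B-D = 24 → Y
  shifts repeat with period 5: DVBHY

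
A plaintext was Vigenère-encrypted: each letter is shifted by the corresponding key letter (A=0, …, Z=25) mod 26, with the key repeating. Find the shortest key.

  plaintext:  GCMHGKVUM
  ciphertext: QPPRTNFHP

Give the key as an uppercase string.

KND

  i= 0: Q-G = 10 → K
  i= 1: P-C = 13 → N
  i= 2: P-M =  3 → D
  i= 3: R-H = 10 → K
  i= 4: T-G = 13 → N
  i= 5: N-K =  3 → D
  i= 6: F-V = 10 → K
  i= 7: H-U = 13 → N
  i= 8: P-M =  3 → D
  shifts repeat with period 3: KND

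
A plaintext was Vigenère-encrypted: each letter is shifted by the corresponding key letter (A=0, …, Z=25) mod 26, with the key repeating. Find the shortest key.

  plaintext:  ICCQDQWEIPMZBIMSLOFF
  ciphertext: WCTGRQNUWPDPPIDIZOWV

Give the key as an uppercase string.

OARQ

  i= 0: W-I = 14 → O
  i= 1: C-C =  0 → A
  i= 2: T-C = 17 → R
  i= 3: G-Q = 16 → Q
  i= 4: R-D = 14 → O
  i= 5: Q-Q =  0 → A
  i= 6: N-W = 17 → R
  i= 7: U-E = 16 → Q
  i= 8: W-I = 14 → O
  i= 9: P-P =  0 → A
  i=10: D-M = 17 → R
  i=11: P-Z = 16 → Q
  i=12: P-B = 14 → O
  i=13: I-I =  0 → A
  i=14: D-M = 17 → R
  i=15: I-S = 16 → Q
  i=16: Z-L = 14 → O
  i=17: O-O =  0 → A
  i=18: W-F = 17 → R
  i=19: V-F = 16 → Q
  shifts repeat with period 4: OARQ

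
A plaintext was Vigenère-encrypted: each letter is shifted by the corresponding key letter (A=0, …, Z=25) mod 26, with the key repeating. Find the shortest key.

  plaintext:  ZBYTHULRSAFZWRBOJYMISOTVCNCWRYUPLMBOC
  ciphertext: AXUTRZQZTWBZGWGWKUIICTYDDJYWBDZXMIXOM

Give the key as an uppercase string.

  i= 0: A-Z =  1 → B
  i= 1: X-B = 22 → W
  i= 2: U-Y = 22 → W
  i= 3: T-T =  0 → A
  i= 4: R-H = 10 → K
  i= 5: Z-U =  5 → F
  i= 6: Q-L =  5 → F
  i= 7: Z-R =  8 → I
  i= 8: T-S =  1 → B
  i= 9: W-A = 22 → W
  i=10: B-F = 22 → W
  i=11: Z-Z =  0 → A
  i=12: G-W = 10 → K
  i=13: W-R =  5 → F
  i=14: G-B =  5 → F
  i=15: W-O =  8 → I
  i=16: K-J =  1 → B
  i=17: U-Y = 22 → W
  i=18: I-M = 22 → W
  i=19: I-I =  0 → A
  i=20: C-S = 10 → K
  i=21: T-O =  5 → F
  i=22: Y-T =  5 → F
  i=23: D-V =  8 → I
  i=24: D-C =  1 → B
  i=25: J-N = 22 → W
  i=26: Y-C = 22 → W
  i=27: W-W =  0 → A
  i=28: B-R = 10 → K
  i=29: D-Y =  5 → F
  i=30: Z-U =  5 → F
  i=31: X-P =  8 → I
  i=32: M-L =  1 → B
  i=33: I-M = 22 → W
  i=34: X-B = 22 → W
  i=35: O-O =  0 → A
  i=36: M-C = 10 → K
  shifts repeat with period 8: BWWAKFFI

BWWAKFFI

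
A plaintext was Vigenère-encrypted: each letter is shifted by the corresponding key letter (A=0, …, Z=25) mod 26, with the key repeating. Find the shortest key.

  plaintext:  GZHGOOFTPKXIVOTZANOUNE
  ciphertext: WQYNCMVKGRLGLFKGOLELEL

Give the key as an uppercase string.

QRRHOY

  i= 0: W-G = 16 → Q
  i= 1: Q-Z = 17 → R
  i= 2: Y-H = 17 → R
  i= 3: N-G =  7 → H
  i= 4: C-O = 14 → O
  i= 5: M-O = 24 → Y
  i= 6: V-F = 16 → Q
  i= 7: K-T = 17 → R
  i= 8: G-P = 17 → R
  i= 9: R-K =  7 → H
  i=10: L-X = 14 → O
  i=11: G-I = 24 → Y
  i=12: L-V = 16 → Q
  i=13: F-O = 17 → R
  i=14: K-T = 17 → R
  i=15: G-Z =  7 → H
  i=16: O-A = 14 → O
  i=17: L-N = 24 → Y
  i=18: E-O = 16 → Q
  i=19: L-U = 17 → R
  i=20: E-N = 17 → R
  i=21: L-E =  7 → H
  shifts repeat with period 6: QRRHOY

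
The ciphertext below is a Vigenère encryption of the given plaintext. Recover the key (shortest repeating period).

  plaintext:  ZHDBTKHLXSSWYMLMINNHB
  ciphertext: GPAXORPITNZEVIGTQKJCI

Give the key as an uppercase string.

  i= 0: G-Z =  7 → H
  i= 1: P-H =  8 → I
  i= 2: A-D = 23 → X
  i= 3: X-B = 22 → W
  i= 4: O-T = 21 → V
  i= 5: R-K =  7 → H
  i= 6: P-H =  8 → I
  i= 7: I-L = 23 → X
  i= 8: T-X = 22 → W
  i= 9: N-S = 21 → V
  i=10: Z-S =  7 → H
  i=11: E-W =  8 → I
  i=12: V-Y = 23 → X
  i=13: I-M = 22 → W
  i=14: G-L = 21 → V
  i=15: T-M =  7 → H
  i=16: Q-I =  8 → I
  i=17: K-N = 23 → X
  i=18: J-N = 22 → W
  i=19: C-H = 21 → V
  i=20: I-B =  7 → H
  shifts repeat with period 5: HIXWV

HIXWV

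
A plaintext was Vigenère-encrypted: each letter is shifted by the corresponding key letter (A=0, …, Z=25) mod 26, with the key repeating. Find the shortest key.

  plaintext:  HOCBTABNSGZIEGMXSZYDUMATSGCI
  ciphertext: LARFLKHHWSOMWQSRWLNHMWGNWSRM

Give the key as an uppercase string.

  i= 0: L-H =  4 → E
  i= 1: A-O = 12 → M
  i= 2: R-C = 15 → P
  i= 3: F-B =  4 → E
  i= 4: L-T = 18 → S
  i= 5: K-A = 10 → K
  i= 6: H-B =  6 → G
  i= 7: H-N = 20 → U
  i= 8: W-S =  4 → E
  i= 9: S-G = 12 → M
  i=10: O-Z = 15 → P
  i=11: M-I =  4 → E
  i=12: W-E = 18 → S
  i=13: Q-G = 10 → K
  i=14: S-M =  6 → G
  i=15: R-X = 20 → U
  i=16: W-S =  4 → E
  i=17: L-Z = 12 → M
  i=18: N-Y = 15 → P
  i=19: H-D =  4 → E
  i=20: M-U = 18 → S
  i=21: W-M = 10 → K
  i=22: G-A =  6 → G
  i=23: N-T = 20 → U
  i=24: W-S =  4 → E
  i=25: S-G = 12 → M
  i=26: R-C = 15 → P
  i=27: M-I =  4 → E
  shifts repeat with period 8: EMPESKGU

EMPESKGU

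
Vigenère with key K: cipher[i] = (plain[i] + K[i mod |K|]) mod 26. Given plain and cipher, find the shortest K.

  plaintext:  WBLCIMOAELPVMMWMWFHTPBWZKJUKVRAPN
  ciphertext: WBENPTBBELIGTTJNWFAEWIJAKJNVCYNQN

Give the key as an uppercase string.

  i= 0: W-W =  0 → A
  i= 1: B-B =  0 → A
  i= 2: E-L = 19 → T
  i= 3: N-C = 11 → L
  i= 4: P-I =  7 → H
  i= 5: T-M =  7 → H
  i= 6: B-O = 13 → N
  i= 7: B-A =  1 → B
  i= 8: E-E =  0 → A
  i= 9: L-L =  0 → A
  i=10: I-P = 19 → T
  i=11: G-V = 11 → L
  i=12: T-M =  7 → H
  i=13: T-M =  7 → H
  i=14: J-W = 13 → N
  i=15: N-M =  1 → B
  i=16: W-W =  0 → A
  i=17: F-F =  0 → A
  i=18: A-H = 19 → T
  i=19: E-T = 11 → L
  i=20: W-P =  7 → H
  i=21: I-B =  7 → H
  i=22: J-W = 13 → N
  i=23: A-Z =  1 → B
  i=24: K-K =  0 → A
  i=25: J-J =  0 → A
  i=26: N-U = 19 → T
  i=27: V-K = 11 → L
  i=28: C-V =  7 → H
  i=29: Y-R =  7 → H
  i=30: N-A = 13 → N
  i=31: Q-P =  1 → B
  i=32: N-N =  0 → A
  shifts repeat with period 8: AATLHHNB

AATLHHNB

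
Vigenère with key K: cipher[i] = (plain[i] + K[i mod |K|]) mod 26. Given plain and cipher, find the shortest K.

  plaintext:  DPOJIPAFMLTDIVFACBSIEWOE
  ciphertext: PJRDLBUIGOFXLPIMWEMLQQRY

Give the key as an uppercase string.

MUDUD

  i= 0: P-D = 12 → M
  i= 1: J-P = 20 → U
  i= 2: R-O =  3 → D
  i= 3: D-J = 20 → U
  i= 4: L-I =  3 → D
  i= 5: B-P = 12 → M
  i= 6: U-A = 20 → U
  i= 7: I-F =  3 → D
  i= 8: G-M = 20 → U
  i= 9: O-L =  3 → D
  i=10: F-T = 12 → M
  i=11: X-D = 20 → U
  i=12: L-I =  3 → D
  i=13: P-V = 20 → U
  i=14: I-F =  3 → D
  i=15: M-A = 12 → M
  i=16: W-C = 20 → U
  i=17: E-B =  3 → D
  i=18: M-S = 20 → U
  i=19: L-I =  3 → D
  i=20: Q-E = 12 → M
  i=21: Q-W = 20 → U
  i=22: R-O =  3 → D
  i=23: Y-E = 20 → U
  shifts repeat with period 5: MUDUD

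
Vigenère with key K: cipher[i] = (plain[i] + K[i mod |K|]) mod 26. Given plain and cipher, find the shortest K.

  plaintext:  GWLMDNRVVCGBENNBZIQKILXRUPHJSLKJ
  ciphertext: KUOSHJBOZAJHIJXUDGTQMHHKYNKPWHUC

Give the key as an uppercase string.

EYDGEWKT

  i= 0: K-G =  4 → E
  i= 1: U-W = 24 → Y
  i= 2: O-L =  3 → D
  i= 3: S-M =  6 → G
  i= 4: H-D =  4 → E
  i= 5: J-N = 22 → W
  i= 6: B-R = 10 → K
  i= 7: O-V = 19 → T
  i= 8: Z-V =  4 → E
  i= 9: A-C = 24 → Y
  i=10: J-G =  3 → D
  i=11: H-B =  6 → G
  i=12: I-E =  4 → E
  i=13: J-N = 22 → W
  i=14: X-N = 10 → K
  i=15: U-B = 19 → T
  i=16: D-Z =  4 → E
  i=17: G-I = 24 → Y
  i=18: T-Q =  3 → D
  i=19: Q-K =  6 → G
  i=20: M-I =  4 → E
  i=21: H-L = 22 → W
  i=22: H-X = 10 → K
  i=23: K-R = 19 → T
  i=24: Y-U =  4 → E
  i=25: N-P = 24 → Y
  i=26: K-H =  3 → D
  i=27: P-J =  6 → G
  i=28: W-S =  4 → E
  i=29: H-L = 22 → W
  i=30: U-K = 10 → K
  i=31: C-J = 19 → T
  shifts repeat with period 8: EYDGEWKT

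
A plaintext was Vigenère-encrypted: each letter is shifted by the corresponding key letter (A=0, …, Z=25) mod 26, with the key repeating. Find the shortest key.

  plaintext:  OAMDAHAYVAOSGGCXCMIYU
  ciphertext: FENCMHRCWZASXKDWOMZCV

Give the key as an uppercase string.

  i= 0: F-O = 17 → R
  i= 1: E-A =  4 → E
  i= 2: N-M =  1 → B
  i= 3: C-D = 25 → Z
  i= 4: M-A = 12 → M
  i= 5: H-H =  0 → A
  i= 6: R-A = 17 → R
  i= 7: C-Y =  4 → E
  i= 8: W-V =  1 → B
  i= 9: Z-A = 25 → Z
  i=10: A-O = 12 → M
  i=11: S-S =  0 → A
  i=12: X-G = 17 → R
  i=13: K-G =  4 → E
  i=14: D-C =  1 → B
  i=15: W-X = 25 → Z
  i=16: O-C = 12 → M
  i=17: M-M =  0 → A
  i=18: Z-I = 17 → R
  i=19: C-Y =  4 → E
  i=20: V-U =  1 → B
  shifts repeat with period 6: REBZMA

REBZMA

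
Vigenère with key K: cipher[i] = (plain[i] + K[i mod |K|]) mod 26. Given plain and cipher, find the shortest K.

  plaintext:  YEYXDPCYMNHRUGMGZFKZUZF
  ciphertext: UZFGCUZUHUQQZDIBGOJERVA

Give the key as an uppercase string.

WVHJZFX

  i= 0: U-Y = 22 → W
  i= 1: Z-E = 21 → V
  i= 2: F-Y =  7 → H
  i= 3: G-X =  9 → J
  i= 4: C-D = 25 → Z
  i= 5: U-P =  5 → F
  i= 6: Z-C = 23 → X
  i= 7: U-Y = 22 → W
  i= 8: H-M = 21 → V
  i= 9: U-N =  7 → H
  i=10: Q-H =  9 → J
  i=11: Q-R = 25 → Z
  i=12: Z-U =  5 → F
  i=13: D-G = 23 → X
  i=14: I-M = 22 → W
  i=15: B-G = 21 → V
  i=16: G-Z =  7 → H
  i=17: O-F =  9 → J
  i=18: J-K = 25 → Z
  i=19: E-Z =  5 → F
  i=20: R-U = 23 → X
  i=21: V-Z = 22 → W
  i=22: A-F = 21 → V
  shifts repeat with period 7: WVHJZFX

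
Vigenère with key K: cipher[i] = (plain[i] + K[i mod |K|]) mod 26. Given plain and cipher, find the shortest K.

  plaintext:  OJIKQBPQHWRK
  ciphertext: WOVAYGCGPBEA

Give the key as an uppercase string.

  i= 0: W-O =  8 → I
  i= 1: O-J =  5 → F
  i= 2: V-I = 13 → N
  i= 3: A-K = 16 → Q
  i= 4: Y-Q =  8 → I
  i= 5: G-B =  5 → F
  i= 6: C-P = 13 → N
  i= 7: G-Q = 16 → Q
  i= 8: P-H =  8 → I
  i= 9: B-W =  5 → F
  i=10: E-R = 13 → N
  i=11: A-K = 16 → Q
  shifts repeat with period 4: IFNQ

IFNQ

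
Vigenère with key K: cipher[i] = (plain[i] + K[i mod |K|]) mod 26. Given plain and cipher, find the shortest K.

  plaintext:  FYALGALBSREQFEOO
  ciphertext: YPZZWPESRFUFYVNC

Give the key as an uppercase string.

  i= 0: Y-F = 19 → T
  i= 1: P-Y = 17 → R
  i= 2: Z-A = 25 → Z
  i= 3: Z-L = 14 → O
  i= 4: W-G = 16 → Q
  i= 5: P-A = 15 → P
  i= 6: E-L = 19 → T
  i= 7: S-B = 17 → R
  i= 8: R-S = 25 → Z
  i= 9: F-R = 14 → O
  i=10: U-E = 16 → Q
  i=11: F-Q = 15 → P
  i=12: Y-F = 19 → T
  i=13: V-E = 17 → R
  i=14: N-O = 25 → Z
  i=15: C-O = 14 → O
  shifts repeat with period 6: TRZOQP

TRZOQP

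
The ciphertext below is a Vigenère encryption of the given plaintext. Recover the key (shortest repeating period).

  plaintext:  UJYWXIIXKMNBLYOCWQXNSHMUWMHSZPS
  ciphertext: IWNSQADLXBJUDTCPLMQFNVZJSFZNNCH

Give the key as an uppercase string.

  i= 0: I-U = 14 → O
  i= 1: W-J = 13 → N
  i= 2: N-Y = 15 → P
  i= 3: S-W = 22 → W
  i= 4: Q-X = 19 → T
  i= 5: A-I = 18 → S
  i= 6: D-I = 21 → V
  i= 7: L-X = 14 → O
  i= 8: X-K = 13 → N
  i= 9: B-M = 15 → P
  i=10: J-N = 22 → W
  i=11: U-B = 19 → T
  i=12: D-L = 18 → S
  i=13: T-Y = 21 → V
  i=14: C-O = 14 → O
  i=15: P-C = 13 → N
  i=16: L-W = 15 → P
  i=17: M-Q = 22 → W
  i=18: Q-X = 19 → T
  i=19: F-N = 18 → S
  i=20: N-S = 21 → V
  i=21: V-H = 14 → O
  i=22: Z-M = 13 → N
  i=23: J-U = 15 → P
  i=24: S-W = 22 → W
  i=25: F-M = 19 → T
  i=26: Z-H = 18 → S
  i=27: N-S = 21 → V
  i=28: N-Z = 14 → O
  i=29: C-P = 13 → N
  i=30: H-S = 15 → P
  shifts repeat with period 7: ONPWTSV

ONPWTSV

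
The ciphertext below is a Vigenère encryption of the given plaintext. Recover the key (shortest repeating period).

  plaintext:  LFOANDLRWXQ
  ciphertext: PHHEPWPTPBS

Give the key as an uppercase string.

  i= 0: P-L =  4 → E
  i= 1: H-F =  2 → C
  i= 2: H-O = 19 → T
  i= 3: E-A =  4 → E
  i= 4: P-N =  2 → C
  i= 5: W-D = 19 → T
  i= 6: P-L =  4 → E
  i= 7: T-R =  2 → C
  i= 8: P-W = 19 → T
  i= 9: B-X =  4 → E
  i=10: S-Q =  2 → C
  shifts repeat with period 3: ECT

ECT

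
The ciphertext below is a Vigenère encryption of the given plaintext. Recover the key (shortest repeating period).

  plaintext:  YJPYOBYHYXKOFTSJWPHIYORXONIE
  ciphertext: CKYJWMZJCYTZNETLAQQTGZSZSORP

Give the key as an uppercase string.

  i= 0: C-Y =  4 → E
  i= 1: K-J =  1 → B
  i= 2: Y-P =  9 → J
  i= 3: J-Y = 11 → L
  i= 4: W-O =  8 → I
  i= 5: M-B = 11 → L
  i= 6: Z-Y =  1 → B
  i= 7: J-H =  2 → C
  i= 8: C-Y =  4 → E
  i= 9: Y-X =  1 → B
  i=10: T-K =  9 → J
  i=11: Z-O = 11 → L
  i=12: N-F =  8 → I
  i=13: E-T = 11 → L
  i=14: T-S =  1 → B
  i=15: L-J =  2 → C
  i=16: A-W =  4 → E
  i=17: Q-P =  1 → B
  i=18: Q-H =  9 → J
  i=19: T-I = 11 → L
  i=20: G-Y =  8 → I
  i=21: Z-O = 11 → L
  i=22: S-R =  1 → B
  i=23: Z-X =  2 → C
  i=24: S-O =  4 → E
  i=25: O-N =  1 → B
  i=26: R-I =  9 → J
  i=27: P-E = 11 → L
  shifts repeat with period 8: EBJLILBC

EBJLILBC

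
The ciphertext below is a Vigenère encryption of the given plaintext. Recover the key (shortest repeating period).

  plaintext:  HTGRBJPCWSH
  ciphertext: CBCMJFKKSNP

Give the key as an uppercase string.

  i= 0: C-H = 21 → V
  i= 1: B-T =  8 → I
  i= 2: C-G = 22 → W
  i= 3: M-R = 21 → V
  i= 4: J-B =  8 → I
  i= 5: F-J = 22 → W
  i= 6: K-P = 21 → V
  i= 7: K-C =  8 → I
  i= 8: S-W = 22 → W
  i= 9: N-S = 21 → V
  i=10: P-H =  8 → I
  shifts repeat with period 3: VIW

VIW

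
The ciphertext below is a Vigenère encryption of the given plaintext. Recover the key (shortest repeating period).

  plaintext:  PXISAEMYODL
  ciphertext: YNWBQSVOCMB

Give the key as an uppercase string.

  i= 0: Y-P =  9 → J
  i= 1: N-X = 16 → Q
  i= 2: W-I = 14 → O
  i= 3: B-S =  9 → J
  i= 4: Q-A = 16 → Q
  i= 5: S-E = 14 → O
  i= 6: V-M =  9 → J
  i= 7: O-Y = 16 → Q
  i= 8: C-O = 14 → O
  i= 9: M-D =  9 → J
  i=10: B-L = 16 → Q
  shifts repeat with period 3: JQO

JQO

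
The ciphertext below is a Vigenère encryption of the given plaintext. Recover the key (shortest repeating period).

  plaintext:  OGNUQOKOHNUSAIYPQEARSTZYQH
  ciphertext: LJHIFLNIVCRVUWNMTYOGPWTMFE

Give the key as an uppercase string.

XDUOP

  i= 0: L-O = 23 → X
  i= 1: J-G =  3 → D
  i= 2: H-N = 20 → U
  i= 3: I-U = 14 → O
  i= 4: F-Q = 15 → P
  i= 5: L-O = 23 → X
  i= 6: N-K =  3 → D
  i= 7: I-O = 20 → U
  i= 8: V-H = 14 → O
  i= 9: C-N = 15 → P
  i=10: R-U = 23 → X
  i=11: V-S =  3 → D
  i=12: U-A = 20 → U
  i=13: W-I = 14 → O
  i=14: N-Y = 15 → P
  i=15: M-P = 23 → X
  i=16: T-Q =  3 → D
  i=17: Y-E = 20 → U
  i=18: O-A = 14 → O
  i=19: G-R = 15 → P
  i=20: P-S = 23 → X
  i=21: W-T =  3 → D
  i=22: T-Z = 20 → U
  i=23: M-Y = 14 → O
  i=24: F-Q = 15 → P
  i=25: E-H = 23 → X
  shifts repeat with period 5: XDUOP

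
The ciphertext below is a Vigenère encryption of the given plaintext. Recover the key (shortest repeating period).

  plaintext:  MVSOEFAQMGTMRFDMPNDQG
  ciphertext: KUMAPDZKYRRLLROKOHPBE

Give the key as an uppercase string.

YZUML

  i= 0: K-M = 24 → Y
  i= 1: U-V = 25 → Z
  i= 2: M-S = 20 → U
  i= 3: A-O = 12 → M
  i= 4: P-E = 11 → L
  i= 5: D-F = 24 → Y
  i= 6: Z-A = 25 → Z
  i= 7: K-Q = 20 → U
  i= 8: Y-M = 12 → M
  i= 9: R-G = 11 → L
  i=10: R-T = 24 → Y
  i=11: L-M = 25 → Z
  i=12: L-R = 20 → U
  i=13: R-F = 12 → M
  i=14: O-D = 11 → L
  i=15: K-M = 24 → Y
  i=16: O-P = 25 → Z
  i=17: H-N = 20 → U
  i=18: P-D = 12 → M
  i=19: B-Q = 11 → L
  i=20: E-G = 24 → Y
  shifts repeat with period 5: YZUML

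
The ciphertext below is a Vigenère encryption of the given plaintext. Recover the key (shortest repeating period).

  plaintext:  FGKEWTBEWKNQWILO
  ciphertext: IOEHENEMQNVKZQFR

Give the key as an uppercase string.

  i= 0: I-F =  3 → D
  i= 1: O-G =  8 → I
  i= 2: E-K = 20 → U
  i= 3: H-E =  3 → D
  i= 4: E-W =  8 → I
  i= 5: N-T = 20 → U
  i= 6: E-B =  3 → D
  i= 7: M-E =  8 → I
  i= 8: Q-W = 20 → U
  i= 9: N-K =  3 → D
  i=10: V-N =  8 → I
  i=11: K-Q = 20 → U
  i=12: Z-W =  3 → D
  i=13: Q-I =  8 → I
  i=14: F-L = 20 → U
  i=15: R-O =  3 → D
  shifts repeat with period 3: DIU

DIU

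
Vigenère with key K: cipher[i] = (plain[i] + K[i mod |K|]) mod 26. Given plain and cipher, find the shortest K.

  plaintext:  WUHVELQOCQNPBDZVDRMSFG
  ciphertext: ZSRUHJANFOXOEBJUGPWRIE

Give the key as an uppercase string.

  i= 0: Z-W =  3 → D
  i= 1: S-U = 24 → Y
  i= 2: R-H = 10 → K
  i= 3: U-V = 25 → Z
  i= 4: H-E =  3 → D
  i= 5: J-L = 24 → Y
  i= 6: A-Q = 10 → K
  i= 7: N-O = 25 → Z
  i= 8: F-C =  3 → D
  i= 9: O-Q = 24 → Y
  i=10: X-N = 10 → K
  i=11: O-P = 25 → Z
  i=12: E-B =  3 → D
  i=13: B-D = 24 → Y
  i=14: J-Z = 10 → K
  i=15: U-V = 25 → Z
  i=16: G-D =  3 → D
  i=17: P-R = 24 → Y
  i=18: W-M = 10 → K
  i=19: R-S = 25 → Z
  i=20: I-F =  3 → D
  i=21: E-G = 24 → Y
  shifts repeat with period 4: DYKZ

DYKZ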